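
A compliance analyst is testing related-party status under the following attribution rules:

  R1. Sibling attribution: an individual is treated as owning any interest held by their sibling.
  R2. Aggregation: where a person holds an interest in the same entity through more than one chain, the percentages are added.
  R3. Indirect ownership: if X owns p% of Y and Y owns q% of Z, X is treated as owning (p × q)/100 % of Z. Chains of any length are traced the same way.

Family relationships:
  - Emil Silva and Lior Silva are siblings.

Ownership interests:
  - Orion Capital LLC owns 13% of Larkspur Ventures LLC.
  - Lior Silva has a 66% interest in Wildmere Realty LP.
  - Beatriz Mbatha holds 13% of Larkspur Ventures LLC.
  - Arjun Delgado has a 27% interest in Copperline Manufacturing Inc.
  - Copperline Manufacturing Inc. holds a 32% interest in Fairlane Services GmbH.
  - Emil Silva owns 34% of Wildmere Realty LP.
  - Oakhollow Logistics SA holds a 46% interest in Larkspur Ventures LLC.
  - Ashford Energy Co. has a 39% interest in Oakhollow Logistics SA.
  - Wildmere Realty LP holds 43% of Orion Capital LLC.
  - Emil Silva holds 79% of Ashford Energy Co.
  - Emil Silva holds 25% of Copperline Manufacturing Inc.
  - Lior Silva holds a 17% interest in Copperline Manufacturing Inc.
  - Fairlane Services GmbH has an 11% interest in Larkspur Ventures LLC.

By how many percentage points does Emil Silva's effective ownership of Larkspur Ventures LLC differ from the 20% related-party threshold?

By sibling attribution (R1), Emil Silva is treated as also owning Lior Silva's interest in Copperline Manufacturing Inc, giving 25% + 17% = 42%.
By sibling attribution (R1), Emil Silva is treated as also owning Lior Silva's interest in Wildmere Realty LP, giving 34% + 66% = 100%.
Chain via Ashford Energy Co. → Oakhollow Logistics SA (R3): 79% × 39% × 46% = 14.1726% of Larkspur Ventures LLC.
Chain via Copperline Manufacturing Inc. → Fairlane Services GmbH (R3): 42% × 32% × 11% = 1.4784% of Larkspur Ventures LLC.
Chain via Wildmere Realty LP → Orion Capital LLC (R3): 100% × 43% × 13% = 5.59% of Larkspur Ventures LLC.
Aggregating (R2): 14.1726% + 1.4784% + 5.59% = 21.241%.
21.241% exceeds the 20% threshold by 1.241 percentage points.

1.241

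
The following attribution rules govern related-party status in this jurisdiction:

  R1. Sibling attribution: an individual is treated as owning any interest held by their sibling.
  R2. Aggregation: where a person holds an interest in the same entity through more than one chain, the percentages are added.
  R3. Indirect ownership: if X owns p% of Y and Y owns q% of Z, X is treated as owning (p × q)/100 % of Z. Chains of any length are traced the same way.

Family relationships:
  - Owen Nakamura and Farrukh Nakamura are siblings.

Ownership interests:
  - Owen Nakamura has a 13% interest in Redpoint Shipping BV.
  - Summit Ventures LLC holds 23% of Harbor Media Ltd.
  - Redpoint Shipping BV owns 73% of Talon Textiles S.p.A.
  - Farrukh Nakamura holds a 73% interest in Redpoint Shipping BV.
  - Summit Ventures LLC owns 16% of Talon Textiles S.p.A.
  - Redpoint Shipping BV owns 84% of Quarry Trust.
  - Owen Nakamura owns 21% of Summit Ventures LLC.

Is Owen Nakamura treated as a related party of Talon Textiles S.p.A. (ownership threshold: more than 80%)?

No

By sibling attribution (R1), Owen Nakamura is treated as also owning Farrukh Nakamura's interest in Redpoint Shipping BV, giving 13% + 73% = 86%.
Chain via Redpoint Shipping BV (R3): 86% × 73% = 62.78% of Talon Textiles S.p.A.
Chain via Summit Ventures LLC (R3): 21% × 16% = 3.36% of Talon Textiles S.p.A.
Aggregating (R2): 62.78% + 3.36% = 66.14%.
66.14% does not exceed the 80% threshold, so Owen is not a related party to Talon Textiles S.p.A.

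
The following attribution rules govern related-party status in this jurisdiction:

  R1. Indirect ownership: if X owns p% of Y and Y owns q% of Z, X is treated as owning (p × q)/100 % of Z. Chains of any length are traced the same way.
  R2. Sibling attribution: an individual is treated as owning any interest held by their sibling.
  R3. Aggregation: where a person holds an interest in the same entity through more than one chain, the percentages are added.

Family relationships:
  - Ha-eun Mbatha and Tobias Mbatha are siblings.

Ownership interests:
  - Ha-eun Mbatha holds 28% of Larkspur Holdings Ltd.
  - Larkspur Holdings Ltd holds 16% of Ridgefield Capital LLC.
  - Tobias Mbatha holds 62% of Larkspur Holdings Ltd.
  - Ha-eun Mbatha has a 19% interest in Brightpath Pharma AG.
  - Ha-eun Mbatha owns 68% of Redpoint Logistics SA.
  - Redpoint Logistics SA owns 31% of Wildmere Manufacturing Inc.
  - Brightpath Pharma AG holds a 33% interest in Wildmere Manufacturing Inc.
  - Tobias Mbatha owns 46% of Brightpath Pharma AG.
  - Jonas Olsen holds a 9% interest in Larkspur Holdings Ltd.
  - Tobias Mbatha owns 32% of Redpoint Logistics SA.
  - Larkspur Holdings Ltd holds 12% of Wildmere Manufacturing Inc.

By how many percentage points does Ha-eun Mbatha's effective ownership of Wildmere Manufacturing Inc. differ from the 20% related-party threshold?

By sibling attribution (R2), Ha-eun Mbatha is treated as also owning Tobias Mbatha's interest in Brightpath Pharma AG, giving 19% + 46% = 65%.
By sibling attribution (R2), Ha-eun Mbatha is treated as also owning Tobias Mbatha's interest in Larkspur Holdings Ltd, giving 28% + 62% = 90%.
By sibling attribution (R2), Ha-eun Mbatha is treated as also owning Tobias Mbatha's interest in Redpoint Logistics SA, giving 68% + 32% = 100%.
Chain via Brightpath Pharma AG (R1): 65% × 33% = 21.45% of Wildmere Manufacturing Inc.
Chain via Larkspur Holdings Ltd (R1): 90% × 12% = 10.8% of Wildmere Manufacturing Inc.
Chain via Redpoint Logistics SA (R1): 100% × 31% = 31% of Wildmere Manufacturing Inc.
Aggregating (R3): 21.45% + 10.8% + 31% = 63.25%.
63.25% exceeds the 20% threshold by 43.25 percentage points.

43.25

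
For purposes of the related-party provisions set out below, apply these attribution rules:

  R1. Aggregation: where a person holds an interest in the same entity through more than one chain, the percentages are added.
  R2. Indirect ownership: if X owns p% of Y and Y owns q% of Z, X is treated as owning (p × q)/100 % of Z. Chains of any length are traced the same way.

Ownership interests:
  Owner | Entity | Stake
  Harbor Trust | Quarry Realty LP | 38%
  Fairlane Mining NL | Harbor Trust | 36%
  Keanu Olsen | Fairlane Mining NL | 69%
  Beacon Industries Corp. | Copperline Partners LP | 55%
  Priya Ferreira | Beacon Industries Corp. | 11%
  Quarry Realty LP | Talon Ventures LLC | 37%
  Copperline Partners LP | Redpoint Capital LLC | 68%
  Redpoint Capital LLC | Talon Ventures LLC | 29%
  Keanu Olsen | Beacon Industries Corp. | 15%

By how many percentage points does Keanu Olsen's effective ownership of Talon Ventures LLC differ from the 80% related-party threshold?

74.880596

Chain via Beacon Industries Corp. → Copperline Partners LP → Redpoint Capital LLC (R2): 15% × 55% × 68% × 29% = 1.6269% of Talon Ventures LLC.
Chain via Fairlane Mining NL → Harbor Trust → Quarry Realty LP (R2): 69% × 36% × 38% × 37% = 3.492504% of Talon Ventures LLC.
Aggregating (R1): 1.6269% + 3.492504% = 5.119404%.
5.119404% falls short of the 80% threshold by 74.880596 percentage points.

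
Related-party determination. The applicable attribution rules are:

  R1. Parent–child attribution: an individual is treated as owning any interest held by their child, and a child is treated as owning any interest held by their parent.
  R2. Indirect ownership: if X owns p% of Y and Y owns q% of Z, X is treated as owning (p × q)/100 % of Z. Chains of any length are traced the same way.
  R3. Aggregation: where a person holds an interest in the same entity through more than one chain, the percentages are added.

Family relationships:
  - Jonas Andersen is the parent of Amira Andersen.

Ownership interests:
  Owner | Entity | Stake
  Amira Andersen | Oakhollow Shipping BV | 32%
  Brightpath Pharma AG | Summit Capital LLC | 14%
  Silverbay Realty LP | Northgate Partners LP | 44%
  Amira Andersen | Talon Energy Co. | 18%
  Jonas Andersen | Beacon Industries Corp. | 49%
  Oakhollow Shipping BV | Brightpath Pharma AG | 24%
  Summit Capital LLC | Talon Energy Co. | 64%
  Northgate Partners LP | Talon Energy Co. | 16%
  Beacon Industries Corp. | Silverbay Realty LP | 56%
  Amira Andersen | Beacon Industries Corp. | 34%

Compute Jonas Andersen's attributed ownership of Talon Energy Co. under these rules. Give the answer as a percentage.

By parent–child attribution (R1), Jonas Andersen is treated as also owning Amira Andersen's interest in Beacon Industries Corp, giving 49% + 34% = 83%.
By parent–child attribution (R1), Jonas Andersen is treated as owning Amira Andersen's 32% interest in Oakhollow Shipping BV.
By parent–child attribution (R1), Jonas Andersen is treated as owning Amira Andersen's 18% interest in Talon Energy Co.
Chain via Beacon Industries Corp. → Silverbay Realty LP → Northgate Partners LP (R2): 83% × 56% × 44% × 16% = 3.272192% of Talon Energy Co.
Chain via Oakhollow Shipping BV → Brightpath Pharma AG → Summit Capital LLC (R2): 32% × 24% × 14% × 64% = 0.688128% of Talon Energy Co.
Direct interest in Talon Energy Co: 18%.
Aggregating (R3): 3.272192% + 0.688128% + 18% = 21.96032%.

21.96032%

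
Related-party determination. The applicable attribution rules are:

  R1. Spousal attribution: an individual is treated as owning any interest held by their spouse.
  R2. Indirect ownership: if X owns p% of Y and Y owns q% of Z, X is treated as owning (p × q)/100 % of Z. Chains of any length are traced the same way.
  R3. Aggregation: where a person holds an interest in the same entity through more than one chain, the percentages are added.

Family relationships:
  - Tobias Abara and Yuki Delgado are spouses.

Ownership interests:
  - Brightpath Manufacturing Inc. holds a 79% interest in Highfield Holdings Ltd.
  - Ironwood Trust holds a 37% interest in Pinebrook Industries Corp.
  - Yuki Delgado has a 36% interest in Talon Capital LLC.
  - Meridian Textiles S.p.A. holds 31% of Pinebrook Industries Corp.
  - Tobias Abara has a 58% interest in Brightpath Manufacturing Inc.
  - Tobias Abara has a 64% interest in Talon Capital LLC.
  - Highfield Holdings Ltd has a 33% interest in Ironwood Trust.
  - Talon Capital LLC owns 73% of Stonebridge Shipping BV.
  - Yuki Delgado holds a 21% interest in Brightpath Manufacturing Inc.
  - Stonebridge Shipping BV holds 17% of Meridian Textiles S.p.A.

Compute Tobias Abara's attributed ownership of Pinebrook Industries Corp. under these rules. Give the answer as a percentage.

11.467361%

By spousal attribution (R1), Tobias Abara is treated as also owning Yuki Delgado's interest in Talon Capital LLC, giving 64% + 36% = 100%.
By spousal attribution (R1), Tobias Abara is treated as also owning Yuki Delgado's interest in Brightpath Manufacturing Inc, giving 58% + 21% = 79%.
Chain via Talon Capital LLC → Stonebridge Shipping BV → Meridian Textiles S.p.A. (R2): 100% × 73% × 17% × 31% = 3.8471% of Pinebrook Industries Corp.
Chain via Brightpath Manufacturing Inc. → Highfield Holdings Ltd → Ironwood Trust (R2): 79% × 79% × 33% × 37% = 7.620261% of Pinebrook Industries Corp.
Aggregating (R3): 3.8471% + 7.620261% = 11.467361%.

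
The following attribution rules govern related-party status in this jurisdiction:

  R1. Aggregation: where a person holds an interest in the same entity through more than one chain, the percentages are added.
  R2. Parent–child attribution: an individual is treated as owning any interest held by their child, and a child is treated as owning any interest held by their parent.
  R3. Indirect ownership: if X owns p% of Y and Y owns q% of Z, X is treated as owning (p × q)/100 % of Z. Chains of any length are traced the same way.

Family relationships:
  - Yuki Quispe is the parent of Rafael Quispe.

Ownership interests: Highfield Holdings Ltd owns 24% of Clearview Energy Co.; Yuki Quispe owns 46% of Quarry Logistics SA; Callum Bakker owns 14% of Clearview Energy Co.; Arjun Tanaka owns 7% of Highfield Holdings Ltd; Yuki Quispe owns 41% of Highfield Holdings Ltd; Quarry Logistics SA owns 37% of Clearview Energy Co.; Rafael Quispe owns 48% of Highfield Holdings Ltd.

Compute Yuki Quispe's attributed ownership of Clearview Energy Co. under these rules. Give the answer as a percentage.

By parent–child attribution (R2), Yuki Quispe is treated as also owning Rafael Quispe's interest in Highfield Holdings Ltd, giving 41% + 48% = 89%.
Chain via Highfield Holdings Ltd (R3): 89% × 24% = 21.36% of Clearview Energy Co.
Chain via Quarry Logistics SA (R3): 46% × 37% = 17.02% of Clearview Energy Co.
Aggregating (R1): 21.36% + 17.02% = 38.38%.

38.38%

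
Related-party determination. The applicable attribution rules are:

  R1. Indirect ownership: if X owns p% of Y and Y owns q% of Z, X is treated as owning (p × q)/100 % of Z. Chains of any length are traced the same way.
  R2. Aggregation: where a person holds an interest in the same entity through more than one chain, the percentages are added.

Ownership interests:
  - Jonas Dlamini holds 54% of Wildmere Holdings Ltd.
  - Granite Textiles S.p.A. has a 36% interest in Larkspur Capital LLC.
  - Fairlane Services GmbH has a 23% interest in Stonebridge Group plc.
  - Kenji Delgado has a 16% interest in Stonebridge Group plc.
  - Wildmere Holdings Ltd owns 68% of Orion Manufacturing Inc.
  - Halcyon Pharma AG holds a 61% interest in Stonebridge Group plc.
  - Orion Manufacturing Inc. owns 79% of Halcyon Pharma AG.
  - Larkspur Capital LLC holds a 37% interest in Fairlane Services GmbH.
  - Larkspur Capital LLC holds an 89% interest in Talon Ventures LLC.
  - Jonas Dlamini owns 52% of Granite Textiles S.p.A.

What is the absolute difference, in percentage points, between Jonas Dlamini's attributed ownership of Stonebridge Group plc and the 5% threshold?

14.28844

Chain via Granite Textiles S.p.A. → Larkspur Capital LLC → Fairlane Services GmbH (R1): 52% × 36% × 37% × 23% = 1.593072% of Stonebridge Group plc.
Chain via Wildmere Holdings Ltd → Orion Manufacturing Inc. → Halcyon Pharma AG (R1): 54% × 68% × 79% × 61% = 17.695368% of Stonebridge Group plc.
Aggregating (R2): 1.593072% + 17.695368% = 19.28844%.
19.28844% exceeds the 5% threshold by 14.28844 percentage points.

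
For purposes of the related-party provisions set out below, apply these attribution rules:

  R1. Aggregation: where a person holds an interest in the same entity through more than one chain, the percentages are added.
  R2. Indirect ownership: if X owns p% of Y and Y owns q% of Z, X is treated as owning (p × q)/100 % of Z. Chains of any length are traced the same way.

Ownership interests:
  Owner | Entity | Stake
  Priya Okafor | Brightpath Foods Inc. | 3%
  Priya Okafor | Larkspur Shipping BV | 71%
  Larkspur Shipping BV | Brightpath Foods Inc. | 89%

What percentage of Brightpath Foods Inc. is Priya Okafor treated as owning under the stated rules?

Chain via Larkspur Shipping BV (R2): 71% × 89% = 63.19% of Brightpath Foods Inc.
Direct interest in Brightpath Foods Inc: 3%.
Aggregating (R1): 63.19% + 3% = 66.19%.

66.19%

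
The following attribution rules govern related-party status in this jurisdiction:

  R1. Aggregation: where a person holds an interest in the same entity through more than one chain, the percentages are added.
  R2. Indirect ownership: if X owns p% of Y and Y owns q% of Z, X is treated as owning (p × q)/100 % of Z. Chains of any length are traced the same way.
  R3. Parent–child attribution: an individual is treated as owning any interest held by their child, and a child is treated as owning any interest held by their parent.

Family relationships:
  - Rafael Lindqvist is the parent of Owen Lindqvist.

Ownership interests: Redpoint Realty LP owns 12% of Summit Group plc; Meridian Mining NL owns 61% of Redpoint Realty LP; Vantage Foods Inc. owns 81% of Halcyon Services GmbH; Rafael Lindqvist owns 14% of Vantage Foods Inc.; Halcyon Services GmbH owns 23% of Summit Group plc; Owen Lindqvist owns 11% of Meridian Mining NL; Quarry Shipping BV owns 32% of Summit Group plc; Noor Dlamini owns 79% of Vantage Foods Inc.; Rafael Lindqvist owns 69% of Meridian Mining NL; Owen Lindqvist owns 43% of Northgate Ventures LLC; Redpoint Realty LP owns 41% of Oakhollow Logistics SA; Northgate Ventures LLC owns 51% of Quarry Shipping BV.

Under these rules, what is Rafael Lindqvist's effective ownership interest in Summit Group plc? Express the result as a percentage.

By parent–child attribution (R3), Rafael Lindqvist is treated as also owning Owen Lindqvist's interest in Meridian Mining NL, giving 69% + 11% = 80%.
By parent–child attribution (R3), Rafael Lindqvist is treated as owning Owen Lindqvist's 43% interest in Northgate Ventures LLC.
Chain via Vantage Foods Inc. → Halcyon Services GmbH (R2): 14% × 81% × 23% = 2.6082% of Summit Group plc.
Chain via Meridian Mining NL → Redpoint Realty LP (R2): 80% × 61% × 12% = 5.856% of Summit Group plc.
Chain via Northgate Ventures LLC → Quarry Shipping BV (R2): 43% × 51% × 32% = 7.0176% of Summit Group plc.
Aggregating (R1): 2.6082% + 5.856% + 7.0176% = 15.4818%.

15.4818%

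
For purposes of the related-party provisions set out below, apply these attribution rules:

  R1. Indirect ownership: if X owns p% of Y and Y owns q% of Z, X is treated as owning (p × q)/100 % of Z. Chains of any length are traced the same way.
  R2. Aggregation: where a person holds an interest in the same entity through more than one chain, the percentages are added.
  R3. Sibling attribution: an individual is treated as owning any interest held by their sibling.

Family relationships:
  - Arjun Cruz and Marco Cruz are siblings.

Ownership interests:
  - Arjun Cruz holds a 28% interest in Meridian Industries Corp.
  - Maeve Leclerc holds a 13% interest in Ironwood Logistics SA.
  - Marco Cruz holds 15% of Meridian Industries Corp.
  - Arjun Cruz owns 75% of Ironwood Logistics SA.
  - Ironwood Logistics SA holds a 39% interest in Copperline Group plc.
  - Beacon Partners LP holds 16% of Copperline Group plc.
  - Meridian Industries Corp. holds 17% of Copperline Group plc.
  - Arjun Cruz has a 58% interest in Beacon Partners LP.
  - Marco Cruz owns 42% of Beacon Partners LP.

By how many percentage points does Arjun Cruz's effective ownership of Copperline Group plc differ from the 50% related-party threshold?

By sibling attribution (R3), Arjun Cruz is treated as also owning Marco Cruz's interest in Meridian Industries Corp, giving 28% + 15% = 43%.
By sibling attribution (R3), Arjun Cruz is treated as also owning Marco Cruz's interest in Beacon Partners LP, giving 58% + 42% = 100%.
Chain via Ironwood Logistics SA (R1): 75% × 39% = 29.25% of Copperline Group plc.
Chain via Meridian Industries Corp. (R1): 43% × 17% = 7.31% of Copperline Group plc.
Chain via Beacon Partners LP (R1): 100% × 16% = 16% of Copperline Group plc.
Aggregating (R2): 29.25% + 7.31% + 16% = 52.56%.
52.56% exceeds the 50% threshold by 2.56 percentage points.

2.56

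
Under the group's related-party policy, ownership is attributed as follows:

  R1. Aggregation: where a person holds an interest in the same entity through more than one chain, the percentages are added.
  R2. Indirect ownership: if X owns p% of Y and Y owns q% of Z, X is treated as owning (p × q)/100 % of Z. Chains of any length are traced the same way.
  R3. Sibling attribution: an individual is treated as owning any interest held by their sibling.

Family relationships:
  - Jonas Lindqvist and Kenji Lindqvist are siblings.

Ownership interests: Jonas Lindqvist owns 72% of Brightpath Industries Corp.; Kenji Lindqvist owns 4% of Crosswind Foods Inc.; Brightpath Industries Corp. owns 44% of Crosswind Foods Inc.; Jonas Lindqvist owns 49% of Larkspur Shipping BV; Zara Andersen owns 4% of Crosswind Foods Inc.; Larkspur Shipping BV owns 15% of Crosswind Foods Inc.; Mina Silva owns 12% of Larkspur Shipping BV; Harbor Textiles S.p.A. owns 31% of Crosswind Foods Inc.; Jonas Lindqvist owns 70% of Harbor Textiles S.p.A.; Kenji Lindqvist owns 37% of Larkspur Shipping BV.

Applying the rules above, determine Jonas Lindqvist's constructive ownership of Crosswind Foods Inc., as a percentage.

By sibling attribution (R3), Jonas Lindqvist is treated as also owning Kenji Lindqvist's interest in Larkspur Shipping BV, giving 49% + 37% = 86%.
By sibling attribution (R3), Jonas Lindqvist is treated as owning Kenji Lindqvist's 4% interest in Crosswind Foods Inc.
Chain via Harbor Textiles S.p.A. (R2): 70% × 31% = 21.7% of Crosswind Foods Inc.
Chain via Brightpath Industries Corp. (R2): 72% × 44% = 31.68% of Crosswind Foods Inc.
Chain via Larkspur Shipping BV (R2): 86% × 15% = 12.9% of Crosswind Foods Inc.
Direct interest in Crosswind Foods Inc: 4%.
Aggregating (R1): 21.7% + 31.68% + 12.9% + 4% = 70.28%.

70.28%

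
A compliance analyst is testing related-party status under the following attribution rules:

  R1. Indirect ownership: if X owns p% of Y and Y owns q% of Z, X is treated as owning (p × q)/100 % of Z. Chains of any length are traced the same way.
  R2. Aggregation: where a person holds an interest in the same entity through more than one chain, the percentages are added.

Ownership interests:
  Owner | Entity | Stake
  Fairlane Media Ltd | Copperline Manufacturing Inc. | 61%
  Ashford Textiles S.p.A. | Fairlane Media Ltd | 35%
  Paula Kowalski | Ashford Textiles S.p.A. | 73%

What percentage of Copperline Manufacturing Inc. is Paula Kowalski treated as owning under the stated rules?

Chain via Ashford Textiles S.p.A. → Fairlane Media Ltd (R1): 73% × 35% × 61% = 15.5855% of Copperline Manufacturing Inc.

15.5855%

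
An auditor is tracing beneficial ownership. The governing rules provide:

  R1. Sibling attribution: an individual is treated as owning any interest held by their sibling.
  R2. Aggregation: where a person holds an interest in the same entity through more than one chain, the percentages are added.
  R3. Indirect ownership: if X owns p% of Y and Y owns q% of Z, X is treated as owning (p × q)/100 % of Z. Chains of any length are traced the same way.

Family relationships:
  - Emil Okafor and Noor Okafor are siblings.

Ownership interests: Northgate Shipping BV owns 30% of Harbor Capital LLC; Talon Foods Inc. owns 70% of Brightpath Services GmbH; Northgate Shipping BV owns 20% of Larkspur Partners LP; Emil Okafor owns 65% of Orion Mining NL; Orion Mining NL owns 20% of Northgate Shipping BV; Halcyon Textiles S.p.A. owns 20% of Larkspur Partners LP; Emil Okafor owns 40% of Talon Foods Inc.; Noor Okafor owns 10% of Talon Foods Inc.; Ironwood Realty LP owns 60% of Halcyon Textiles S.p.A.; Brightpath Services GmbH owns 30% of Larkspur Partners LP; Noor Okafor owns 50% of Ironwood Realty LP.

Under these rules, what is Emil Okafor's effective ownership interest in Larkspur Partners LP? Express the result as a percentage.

By sibling attribution (R1), Emil Okafor is treated as also owning Noor Okafor's interest in Talon Foods Inc, giving 40% + 10% = 50%.
By sibling attribution (R1), Emil Okafor is treated as owning Noor Okafor's 50% interest in Ironwood Realty LP.
Chain via Orion Mining NL → Northgate Shipping BV (R3): 65% × 20% × 20% = 2.6% of Larkspur Partners LP.
Chain via Talon Foods Inc. → Brightpath Services GmbH (R3): 50% × 70% × 30% = 10.5% of Larkspur Partners LP.
Chain via Ironwood Realty LP → Halcyon Textiles S.p.A. (R3): 50% × 60% × 20% = 6% of Larkspur Partners LP.
Aggregating (R2): 2.6% + 10.5% + 6% = 19.1%.

19.1%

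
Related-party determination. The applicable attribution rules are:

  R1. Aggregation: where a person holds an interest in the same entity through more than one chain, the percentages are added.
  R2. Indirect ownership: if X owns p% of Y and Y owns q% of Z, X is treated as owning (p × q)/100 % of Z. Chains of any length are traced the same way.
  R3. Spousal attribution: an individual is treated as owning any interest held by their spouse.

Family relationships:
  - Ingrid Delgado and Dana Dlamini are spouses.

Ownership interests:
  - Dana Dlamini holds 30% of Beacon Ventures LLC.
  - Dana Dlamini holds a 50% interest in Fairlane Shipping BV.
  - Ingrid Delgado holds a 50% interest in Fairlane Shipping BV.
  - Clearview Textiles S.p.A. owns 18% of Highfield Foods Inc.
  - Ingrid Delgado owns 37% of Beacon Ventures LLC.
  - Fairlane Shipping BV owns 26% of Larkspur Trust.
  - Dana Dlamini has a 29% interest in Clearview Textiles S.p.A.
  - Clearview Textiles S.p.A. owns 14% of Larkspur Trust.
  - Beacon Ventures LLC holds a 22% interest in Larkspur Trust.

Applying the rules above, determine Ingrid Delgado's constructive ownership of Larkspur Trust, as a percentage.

By spousal attribution (R3), Ingrid Delgado is treated as also owning Dana Dlamini's interest in Beacon Ventures LLC, giving 37% + 30% = 67%.
By spousal attribution (R3), Ingrid Delgado is treated as also owning Dana Dlamini's interest in Fairlane Shipping BV, giving 50% + 50% = 100%.
By spousal attribution (R3), Ingrid Delgado is treated as owning Dana Dlamini's 29% interest in Clearview Textiles S.p.A.
Chain via Beacon Ventures LLC (R2): 67% × 22% = 14.74% of Larkspur Trust.
Chain via Fairlane Shipping BV (R2): 100% × 26% = 26% of Larkspur Trust.
Chain via Clearview Textiles S.p.A. (R2): 29% × 14% = 4.06% of Larkspur Trust.
Aggregating (R1): 14.74% + 26% + 4.06% = 44.8%.

44.8%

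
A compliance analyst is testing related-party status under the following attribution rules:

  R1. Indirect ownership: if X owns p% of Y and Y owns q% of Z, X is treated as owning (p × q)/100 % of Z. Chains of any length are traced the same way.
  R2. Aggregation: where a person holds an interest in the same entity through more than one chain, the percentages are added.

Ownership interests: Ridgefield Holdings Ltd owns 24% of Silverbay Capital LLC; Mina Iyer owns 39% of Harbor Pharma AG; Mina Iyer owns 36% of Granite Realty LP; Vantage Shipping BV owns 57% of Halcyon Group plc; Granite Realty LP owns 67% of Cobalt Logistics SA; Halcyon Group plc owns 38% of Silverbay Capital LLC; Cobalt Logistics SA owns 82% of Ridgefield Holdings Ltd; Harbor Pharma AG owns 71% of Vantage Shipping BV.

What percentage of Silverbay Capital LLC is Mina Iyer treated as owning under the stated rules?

10.74447%

Chain via Harbor Pharma AG → Vantage Shipping BV → Halcyon Group plc (R1): 39% × 71% × 57% × 38% = 5.997654% of Silverbay Capital LLC.
Chain via Granite Realty LP → Cobalt Logistics SA → Ridgefield Holdings Ltd (R1): 36% × 67% × 82% × 24% = 4.746816% of Silverbay Capital LLC.
Aggregating (R2): 5.997654% + 4.746816% = 10.74447%.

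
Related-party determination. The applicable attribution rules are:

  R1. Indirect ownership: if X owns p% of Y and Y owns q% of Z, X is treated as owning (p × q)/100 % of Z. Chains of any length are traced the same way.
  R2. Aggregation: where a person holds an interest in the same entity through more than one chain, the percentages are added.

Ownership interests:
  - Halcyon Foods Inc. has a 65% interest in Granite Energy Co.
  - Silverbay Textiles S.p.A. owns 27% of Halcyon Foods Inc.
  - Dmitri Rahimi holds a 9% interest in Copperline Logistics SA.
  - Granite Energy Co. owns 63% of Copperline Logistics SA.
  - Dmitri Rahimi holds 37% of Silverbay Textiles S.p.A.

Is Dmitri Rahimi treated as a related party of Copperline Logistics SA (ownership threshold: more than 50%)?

Chain via Silverbay Textiles S.p.A. → Halcyon Foods Inc. → Granite Energy Co. (R1): 37% × 27% × 65% × 63% = 4.090905% of Copperline Logistics SA.
Direct interest in Copperline Logistics SA: 9%.
Aggregating (R2): 4.090905% + 9% = 13.090905%.
13.090905% does not exceed the 50% threshold, so Dmitri is not a related party to Copperline Logistics SA.

No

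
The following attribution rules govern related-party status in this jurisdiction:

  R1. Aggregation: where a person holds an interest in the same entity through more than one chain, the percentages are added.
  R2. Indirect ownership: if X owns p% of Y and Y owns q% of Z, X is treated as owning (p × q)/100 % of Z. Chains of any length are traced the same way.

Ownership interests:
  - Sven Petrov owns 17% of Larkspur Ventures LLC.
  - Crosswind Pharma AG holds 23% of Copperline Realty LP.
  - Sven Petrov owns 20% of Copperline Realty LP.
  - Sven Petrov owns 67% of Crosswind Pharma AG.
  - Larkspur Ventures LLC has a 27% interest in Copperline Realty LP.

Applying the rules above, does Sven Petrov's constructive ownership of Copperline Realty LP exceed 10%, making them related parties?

Chain via Crosswind Pharma AG (R2): 67% × 23% = 15.41% of Copperline Realty LP.
Chain via Larkspur Ventures LLC (R2): 17% × 27% = 4.59% of Copperline Realty LP.
Direct interest in Copperline Realty LP: 20%.
Aggregating (R1): 15.41% + 4.59% + 20% = 40%.
40% exceeds the 10% threshold, so Sven is a related party to Copperline Realty LP.

Yes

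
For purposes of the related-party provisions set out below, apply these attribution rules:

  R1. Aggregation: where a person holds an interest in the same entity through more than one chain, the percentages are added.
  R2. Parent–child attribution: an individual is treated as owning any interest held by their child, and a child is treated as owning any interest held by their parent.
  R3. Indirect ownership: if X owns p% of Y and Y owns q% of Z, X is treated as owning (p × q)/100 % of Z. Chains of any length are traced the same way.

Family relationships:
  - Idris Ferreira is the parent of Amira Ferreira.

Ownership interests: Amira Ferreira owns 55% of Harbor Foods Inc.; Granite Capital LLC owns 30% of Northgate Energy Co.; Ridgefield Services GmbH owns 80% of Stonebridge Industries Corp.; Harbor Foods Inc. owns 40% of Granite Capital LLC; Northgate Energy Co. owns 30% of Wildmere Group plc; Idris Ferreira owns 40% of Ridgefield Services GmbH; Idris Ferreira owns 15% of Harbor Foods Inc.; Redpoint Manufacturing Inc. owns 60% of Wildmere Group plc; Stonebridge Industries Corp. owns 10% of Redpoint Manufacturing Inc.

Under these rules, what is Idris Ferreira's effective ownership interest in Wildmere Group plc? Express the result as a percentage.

By parent–child attribution (R2), Idris Ferreira is treated as also owning Amira Ferreira's interest in Harbor Foods Inc, giving 15% + 55% = 70%.
Chain via Ridgefield Services GmbH → Stonebridge Industries Corp. → Redpoint Manufacturing Inc. (R3): 40% × 80% × 10% × 60% = 1.92% of Wildmere Group plc.
Chain via Harbor Foods Inc. → Granite Capital LLC → Northgate Energy Co. (R3): 70% × 40% × 30% × 30% = 2.52% of Wildmere Group plc.
Aggregating (R1): 1.92% + 2.52% = 4.44%.

4.44%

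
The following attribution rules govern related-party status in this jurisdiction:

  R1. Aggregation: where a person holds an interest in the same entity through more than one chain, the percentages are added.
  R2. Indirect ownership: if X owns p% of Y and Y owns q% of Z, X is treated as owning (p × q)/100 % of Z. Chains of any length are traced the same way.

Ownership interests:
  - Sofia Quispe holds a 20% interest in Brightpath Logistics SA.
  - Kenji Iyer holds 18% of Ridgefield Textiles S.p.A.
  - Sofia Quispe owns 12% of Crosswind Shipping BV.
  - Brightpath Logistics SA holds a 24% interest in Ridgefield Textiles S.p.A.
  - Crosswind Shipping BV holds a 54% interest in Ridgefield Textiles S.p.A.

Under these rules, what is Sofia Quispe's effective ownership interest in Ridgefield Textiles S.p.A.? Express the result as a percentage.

11.28%

Chain via Brightpath Logistics SA (R2): 20% × 24% = 4.8% of Ridgefield Textiles S.p.A.
Chain via Crosswind Shipping BV (R2): 12% × 54% = 6.48% of Ridgefield Textiles S.p.A.
Aggregating (R1): 4.8% + 6.48% = 11.28%.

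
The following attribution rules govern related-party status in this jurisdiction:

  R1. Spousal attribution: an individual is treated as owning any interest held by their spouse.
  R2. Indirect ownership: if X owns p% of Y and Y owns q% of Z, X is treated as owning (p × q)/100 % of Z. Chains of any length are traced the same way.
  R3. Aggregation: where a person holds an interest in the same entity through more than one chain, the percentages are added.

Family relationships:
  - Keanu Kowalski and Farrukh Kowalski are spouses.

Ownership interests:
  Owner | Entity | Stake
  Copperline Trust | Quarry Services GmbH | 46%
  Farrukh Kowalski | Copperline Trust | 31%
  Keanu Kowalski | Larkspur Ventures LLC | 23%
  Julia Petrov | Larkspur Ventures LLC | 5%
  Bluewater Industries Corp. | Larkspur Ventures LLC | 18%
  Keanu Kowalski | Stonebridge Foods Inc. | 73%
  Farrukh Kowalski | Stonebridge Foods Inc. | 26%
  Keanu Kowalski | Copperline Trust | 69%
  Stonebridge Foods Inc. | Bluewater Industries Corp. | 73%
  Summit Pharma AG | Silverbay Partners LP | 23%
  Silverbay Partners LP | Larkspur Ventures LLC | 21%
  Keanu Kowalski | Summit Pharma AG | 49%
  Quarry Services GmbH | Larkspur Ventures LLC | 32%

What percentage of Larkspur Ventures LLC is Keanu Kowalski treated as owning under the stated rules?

53.0953%

By spousal attribution (R1), Keanu Kowalski is treated as also owning Farrukh Kowalski's interest in Copperline Trust, giving 69% + 31% = 100%.
By spousal attribution (R1), Keanu Kowalski is treated as also owning Farrukh Kowalski's interest in Stonebridge Foods Inc, giving 73% + 26% = 99%.
Chain via Copperline Trust → Quarry Services GmbH (R2): 100% × 46% × 32% = 14.72% of Larkspur Ventures LLC.
Chain via Stonebridge Foods Inc. → Bluewater Industries Corp. (R2): 99% × 73% × 18% = 13.0086% of Larkspur Ventures LLC.
Chain via Summit Pharma AG → Silverbay Partners LP (R2): 49% × 23% × 21% = 2.3667% of Larkspur Ventures LLC.
Direct interest in Larkspur Ventures LLC: 23%.
Aggregating (R3): 14.72% + 13.0086% + 2.3667% + 23% = 53.0953%.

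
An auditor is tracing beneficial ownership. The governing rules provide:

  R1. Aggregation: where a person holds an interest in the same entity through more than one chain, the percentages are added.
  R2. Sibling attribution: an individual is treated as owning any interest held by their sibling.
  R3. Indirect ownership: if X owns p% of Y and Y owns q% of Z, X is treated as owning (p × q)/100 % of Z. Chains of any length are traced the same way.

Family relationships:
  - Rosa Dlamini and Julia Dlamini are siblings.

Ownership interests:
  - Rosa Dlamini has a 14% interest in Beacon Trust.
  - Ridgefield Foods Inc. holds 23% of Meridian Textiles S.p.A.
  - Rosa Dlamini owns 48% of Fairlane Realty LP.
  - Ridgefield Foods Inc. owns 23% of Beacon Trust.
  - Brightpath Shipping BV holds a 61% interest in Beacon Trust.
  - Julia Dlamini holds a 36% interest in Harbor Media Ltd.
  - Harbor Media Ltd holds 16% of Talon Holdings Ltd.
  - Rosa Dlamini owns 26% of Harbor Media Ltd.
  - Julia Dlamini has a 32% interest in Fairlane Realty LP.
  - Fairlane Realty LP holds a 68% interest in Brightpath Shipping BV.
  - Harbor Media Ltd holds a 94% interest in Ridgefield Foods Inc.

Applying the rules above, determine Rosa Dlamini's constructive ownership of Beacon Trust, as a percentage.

By sibling attribution (R2), Rosa Dlamini is treated as also owning Julia Dlamini's interest in Fairlane Realty LP, giving 48% + 32% = 80%.
By sibling attribution (R2), Rosa Dlamini is treated as also owning Julia Dlamini's interest in Harbor Media Ltd, giving 26% + 36% = 62%.
Chain via Fairlane Realty LP → Brightpath Shipping BV (R3): 80% × 68% × 61% = 33.184% of Beacon Trust.
Chain via Harbor Media Ltd → Ridgefield Foods Inc. (R3): 62% × 94% × 23% = 13.4044% of Beacon Trust.
Direct interest in Beacon Trust: 14%.
Aggregating (R1): 33.184% + 13.4044% + 14% = 60.5884%.

60.5884%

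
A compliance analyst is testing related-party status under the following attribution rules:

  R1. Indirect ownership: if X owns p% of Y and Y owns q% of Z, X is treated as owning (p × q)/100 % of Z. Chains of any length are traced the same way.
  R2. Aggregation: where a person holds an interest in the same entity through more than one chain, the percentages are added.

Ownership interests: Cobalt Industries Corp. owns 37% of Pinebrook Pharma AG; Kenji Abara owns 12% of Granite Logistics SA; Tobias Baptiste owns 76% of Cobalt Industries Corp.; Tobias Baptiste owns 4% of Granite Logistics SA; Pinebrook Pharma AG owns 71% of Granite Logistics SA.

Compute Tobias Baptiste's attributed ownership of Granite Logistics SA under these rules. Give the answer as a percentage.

Chain via Cobalt Industries Corp. → Pinebrook Pharma AG (R1): 76% × 37% × 71% = 19.9652% of Granite Logistics SA.
Direct interest in Granite Logistics SA: 4%.
Aggregating (R2): 19.9652% + 4% = 23.9652%.

23.9652%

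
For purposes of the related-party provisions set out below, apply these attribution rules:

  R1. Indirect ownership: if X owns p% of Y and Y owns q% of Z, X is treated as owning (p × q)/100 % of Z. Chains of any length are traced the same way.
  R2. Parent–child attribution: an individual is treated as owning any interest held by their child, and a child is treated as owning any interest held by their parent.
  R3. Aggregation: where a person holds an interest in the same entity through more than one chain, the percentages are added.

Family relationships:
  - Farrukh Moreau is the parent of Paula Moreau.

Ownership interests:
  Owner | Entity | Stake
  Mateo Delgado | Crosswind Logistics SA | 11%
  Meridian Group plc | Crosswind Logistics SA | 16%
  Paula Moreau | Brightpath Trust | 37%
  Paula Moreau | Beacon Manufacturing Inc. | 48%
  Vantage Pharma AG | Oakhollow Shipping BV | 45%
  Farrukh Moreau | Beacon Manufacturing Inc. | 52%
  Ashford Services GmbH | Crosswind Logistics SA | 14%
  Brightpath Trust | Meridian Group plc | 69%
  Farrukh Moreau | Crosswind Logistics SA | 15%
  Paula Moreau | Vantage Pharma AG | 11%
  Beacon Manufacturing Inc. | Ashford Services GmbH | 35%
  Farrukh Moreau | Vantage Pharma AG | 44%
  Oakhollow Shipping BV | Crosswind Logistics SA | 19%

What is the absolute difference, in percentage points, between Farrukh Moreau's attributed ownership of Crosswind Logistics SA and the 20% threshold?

By parent–child attribution (R2), Farrukh Moreau is treated as also owning Paula Moreau's interest in Vantage Pharma AG, giving 44% + 11% = 55%.
By parent–child attribution (R2), Farrukh Moreau is treated as also owning Paula Moreau's interest in Beacon Manufacturing Inc, giving 52% + 48% = 100%.
By parent–child attribution (R2), Farrukh Moreau is treated as owning Paula Moreau's 37% interest in Brightpath Trust.
Chain via Vantage Pharma AG → Oakhollow Shipping BV (R1): 55% × 45% × 19% = 4.7025% of Crosswind Logistics SA.
Chain via Beacon Manufacturing Inc. → Ashford Services GmbH (R1): 100% × 35% × 14% = 4.9% of Crosswind Logistics SA.
Direct interest in Crosswind Logistics SA: 15%.
Chain via Brightpath Trust → Meridian Group plc (R1): 37% × 69% × 16% = 4.0848% of Crosswind Logistics SA.
Aggregating (R3): 4.7025% + 4.9% + 15% + 4.0848% = 28.6873%.
28.6873% exceeds the 20% threshold by 8.6873 percentage points.

8.6873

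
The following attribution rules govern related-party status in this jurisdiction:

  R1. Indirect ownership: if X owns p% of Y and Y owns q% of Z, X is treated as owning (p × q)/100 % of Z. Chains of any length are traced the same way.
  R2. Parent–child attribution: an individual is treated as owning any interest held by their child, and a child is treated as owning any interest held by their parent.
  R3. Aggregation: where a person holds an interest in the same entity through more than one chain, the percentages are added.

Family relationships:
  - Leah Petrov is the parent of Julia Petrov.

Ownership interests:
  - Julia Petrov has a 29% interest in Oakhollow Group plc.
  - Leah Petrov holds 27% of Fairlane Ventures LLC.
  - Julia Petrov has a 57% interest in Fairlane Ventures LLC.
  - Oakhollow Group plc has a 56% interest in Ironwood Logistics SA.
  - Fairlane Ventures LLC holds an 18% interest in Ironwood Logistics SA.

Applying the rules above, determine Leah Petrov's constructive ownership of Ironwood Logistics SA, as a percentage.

By parent–child attribution (R2), Leah Petrov is treated as also owning Julia Petrov's interest in Fairlane Ventures LLC, giving 27% + 57% = 84%.
By parent–child attribution (R2), Leah Petrov is treated as owning Julia Petrov's 29% interest in Oakhollow Group plc.
Chain via Fairlane Ventures LLC (R1): 84% × 18% = 15.12% of Ironwood Logistics SA.
Chain via Oakhollow Group plc (R1): 29% × 56% = 16.24% of Ironwood Logistics SA.
Aggregating (R3): 15.12% + 16.24% = 31.36%.

31.36%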